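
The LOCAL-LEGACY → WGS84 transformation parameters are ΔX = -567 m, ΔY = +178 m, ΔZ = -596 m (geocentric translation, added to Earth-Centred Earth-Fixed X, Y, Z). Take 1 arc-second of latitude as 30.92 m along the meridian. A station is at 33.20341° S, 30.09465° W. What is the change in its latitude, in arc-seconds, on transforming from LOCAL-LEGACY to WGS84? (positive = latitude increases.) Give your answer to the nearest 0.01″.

Δφ = -26.40″

sin φ = -0.547613, cos φ = 0.836732, sin λ = -0.501430, cos λ = 0.865198.
North component: ΔN = −sin φ cos λ·ΔX − sin φ sin λ·ΔY + cos φ·ΔZ = −(-0.547613)(0.865198)(-567) − (-0.547613)(-0.501430)(178) + (0.836732)(-596) = -816.21 m.
1° of latitude spans 3600 × 30.92 = 111312 m, so Δφ = -816.21 / 111312 × 3600 = -26.397″.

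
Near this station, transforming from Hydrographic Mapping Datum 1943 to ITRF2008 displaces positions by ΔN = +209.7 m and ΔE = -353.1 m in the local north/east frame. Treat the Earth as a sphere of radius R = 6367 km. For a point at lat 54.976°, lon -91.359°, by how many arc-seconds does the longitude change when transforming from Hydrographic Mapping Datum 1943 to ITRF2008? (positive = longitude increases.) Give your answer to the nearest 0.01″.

At latitude 54.976°, cos φ = 0.573920.
One radian of longitude at latitude φ spans R cos φ, so Δλ = ΔE / (R cos φ) = -353.1 / (6367000 × 0.573920) = -9.6630e-05 rad = -19.931″.

Δλ = -19.93″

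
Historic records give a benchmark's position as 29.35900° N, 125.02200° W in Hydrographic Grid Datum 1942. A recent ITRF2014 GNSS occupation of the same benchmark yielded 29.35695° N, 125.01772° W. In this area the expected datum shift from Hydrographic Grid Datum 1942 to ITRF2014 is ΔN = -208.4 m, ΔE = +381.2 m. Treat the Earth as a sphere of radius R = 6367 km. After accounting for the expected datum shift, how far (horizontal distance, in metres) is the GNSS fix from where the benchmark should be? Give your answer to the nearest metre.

Observed coordinate differences: Δφ = -0.00205°, Δλ = +0.00428°.
Converting to metres (1° lat = 111125 m, cos φ = 0.871565): observed ΔN = -227.8 m, observed ΔE = 414.5 m.
Subtracting the expected shift leaves a residual of -227.8 − (-208.4) = -19.4 m north and 414.5 − (381.2) = 33.3 m east.
Residual distance = √((-19.4)² + 33.3²) = 38.6 m.

39 m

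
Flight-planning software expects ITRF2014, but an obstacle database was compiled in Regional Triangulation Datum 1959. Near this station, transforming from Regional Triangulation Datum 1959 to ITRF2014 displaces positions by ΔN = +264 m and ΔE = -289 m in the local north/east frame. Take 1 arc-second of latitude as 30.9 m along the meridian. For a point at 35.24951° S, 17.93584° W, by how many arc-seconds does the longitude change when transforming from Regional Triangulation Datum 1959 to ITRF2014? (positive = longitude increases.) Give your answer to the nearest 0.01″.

Δλ = -11.45″

At latitude -35.24951°, cos φ = 0.816646.
1″ of longitude at this latitude = 30.90 × cos φ = 25.2344 m, so Δλ = -289.0 / 25.2344 = -11.453″.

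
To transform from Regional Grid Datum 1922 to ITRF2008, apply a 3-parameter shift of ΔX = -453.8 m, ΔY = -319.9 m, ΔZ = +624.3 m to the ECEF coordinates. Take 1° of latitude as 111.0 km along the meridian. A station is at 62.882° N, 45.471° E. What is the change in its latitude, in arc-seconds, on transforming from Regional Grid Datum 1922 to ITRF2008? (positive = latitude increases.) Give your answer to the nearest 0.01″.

sin φ = 0.890070, cos φ = 0.455825, sin λ = 0.712896, cos λ = 0.701270.
North component: ΔN = −sin φ cos λ·ΔX − sin φ sin λ·ΔY + cos φ·ΔZ = −(0.890070)(0.701270)(-453.8) − (0.890070)(0.712896)(-319.9) + (0.455825)(624.3) = 770.81 m.
1° of latitude spans 111000 m, so Δφ = 770.81 / 111000 × 3600 = 24.999″.

Δφ = 25.00″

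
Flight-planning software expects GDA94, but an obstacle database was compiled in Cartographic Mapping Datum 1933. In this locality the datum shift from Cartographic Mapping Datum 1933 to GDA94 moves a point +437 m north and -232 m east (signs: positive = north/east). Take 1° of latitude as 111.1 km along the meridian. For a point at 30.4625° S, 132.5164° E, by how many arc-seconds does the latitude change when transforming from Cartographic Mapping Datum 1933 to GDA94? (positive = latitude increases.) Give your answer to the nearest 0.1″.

1° of latitude = 111.1 km, so Δφ = 437.0 / 111100 = 0.0039334° = 14.160″.

Δφ = 14.2″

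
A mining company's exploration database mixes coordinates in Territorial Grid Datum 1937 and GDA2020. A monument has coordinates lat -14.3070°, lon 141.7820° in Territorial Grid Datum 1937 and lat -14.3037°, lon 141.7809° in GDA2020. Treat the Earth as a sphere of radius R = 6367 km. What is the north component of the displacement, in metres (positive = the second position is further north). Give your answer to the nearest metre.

ΔN = 367 m

Δφ = -14.3037° − -14.3070° = +0.0033°; Δλ = 141.7809° − 141.7820° = -0.0011°.
1° along a meridian = πR/180 = 111125 m.
ΔN = Δφ × 111125 = 366.7 m; ΔE = Δλ × 111125 × cos(-14.3070°) = -0.0011 × 111125 × 0.968986 = -118.4 m.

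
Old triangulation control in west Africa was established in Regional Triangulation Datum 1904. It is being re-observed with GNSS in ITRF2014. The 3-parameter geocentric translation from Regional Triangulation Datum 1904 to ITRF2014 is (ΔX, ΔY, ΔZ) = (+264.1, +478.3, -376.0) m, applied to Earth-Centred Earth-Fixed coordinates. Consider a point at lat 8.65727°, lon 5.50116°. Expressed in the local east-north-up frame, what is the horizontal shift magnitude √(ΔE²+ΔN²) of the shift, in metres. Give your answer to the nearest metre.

At φ = 8.65727°, λ = 5.50116°: sin φ = 0.150524, cos φ = 0.988606, sin λ = 0.095866, cos λ = 0.995394.
ΔE = −sin λ·ΔX + cos λ·ΔY = −(0.095866)·(264.1) + (0.995394)·(478.3) = 450.78 m.
ΔN = −sin φ cos λ·ΔX − sin φ sin λ·ΔY + cos φ·ΔZ = −(0.150524)(0.995394)(264.1) − (0.150524)(0.095866)(478.3) + (0.988606)(-376.0) = -418.19 m.
Horizontal magnitude = √(ΔE² + ΔN²) = √(450.78² + (-418.19)²) = 614.88 m.

615 m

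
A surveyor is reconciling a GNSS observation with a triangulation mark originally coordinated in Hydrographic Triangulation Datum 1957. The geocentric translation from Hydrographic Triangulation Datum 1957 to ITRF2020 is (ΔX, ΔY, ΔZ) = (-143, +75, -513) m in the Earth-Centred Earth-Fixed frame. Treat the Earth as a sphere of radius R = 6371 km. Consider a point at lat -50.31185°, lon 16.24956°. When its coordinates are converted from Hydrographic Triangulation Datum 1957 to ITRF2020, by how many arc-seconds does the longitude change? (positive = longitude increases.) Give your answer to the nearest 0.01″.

Δλ = 5.68″

sin φ = -0.769532, cos φ = 0.638609, sin λ = 0.279822, cos λ = 0.960052.
East component: ΔE = −sin λ·ΔX + cos λ·ΔY = −(0.279822)(-143) + (0.960052)(75) = 112.02 m.
1° of latitude spans πR/180 = 111195 m; at latitude φ, 1° of longitude spans that × cos φ = 71010.0 m, so Δλ = 112.02 / 71010.0 × 3600 = 5.679″.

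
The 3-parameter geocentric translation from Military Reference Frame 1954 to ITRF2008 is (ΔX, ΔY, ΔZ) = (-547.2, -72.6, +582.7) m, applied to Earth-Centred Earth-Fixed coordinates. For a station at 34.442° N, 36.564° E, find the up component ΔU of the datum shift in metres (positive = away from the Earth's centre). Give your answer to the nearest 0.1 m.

The local up (radial) axis is (cos φ cos λ, cos φ sin λ, sin φ), giving ΔU = -362.461 − 35.668 + 329.559 = -68.57 m.

ΔU = -68.6 m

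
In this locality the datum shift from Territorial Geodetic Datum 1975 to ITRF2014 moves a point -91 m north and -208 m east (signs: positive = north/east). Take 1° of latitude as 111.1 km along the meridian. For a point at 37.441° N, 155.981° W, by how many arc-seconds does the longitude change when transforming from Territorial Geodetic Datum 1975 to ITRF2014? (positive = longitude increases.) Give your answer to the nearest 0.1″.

Δλ = -8.5″

At latitude 37.441°, cos φ = 0.793980.
1° of longitude at this latitude = 111.1 × cos φ = 88.21 km, so Δλ = -208.0 / 88211.2 = -0.0023580° = -8.489″.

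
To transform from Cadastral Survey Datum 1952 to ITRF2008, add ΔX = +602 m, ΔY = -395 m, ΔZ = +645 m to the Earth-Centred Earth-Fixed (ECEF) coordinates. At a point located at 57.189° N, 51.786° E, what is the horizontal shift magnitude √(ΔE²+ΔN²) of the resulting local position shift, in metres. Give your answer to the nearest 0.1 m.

776.5 m

At φ = 57.189°, λ = 51.786°: sin φ = 0.840463, cos φ = 0.541870, sin λ = 0.785706, cos λ = 0.618600.
ΔE = −sin λ·ΔX + cos λ·ΔY = −(0.785706)·(602) + (0.618600)·(-395) = -717.34 m.
ΔN = −sin φ cos λ·ΔX − sin φ sin λ·ΔY + cos φ·ΔZ = −(0.840463)(0.618600)(602) − (0.840463)(0.785706)(-395) + (0.541870)(645) = 297.36 m.
Horizontal magnitude = √(ΔE² + ΔN²) = √((-717.34)² + 297.36²) = 776.53 m.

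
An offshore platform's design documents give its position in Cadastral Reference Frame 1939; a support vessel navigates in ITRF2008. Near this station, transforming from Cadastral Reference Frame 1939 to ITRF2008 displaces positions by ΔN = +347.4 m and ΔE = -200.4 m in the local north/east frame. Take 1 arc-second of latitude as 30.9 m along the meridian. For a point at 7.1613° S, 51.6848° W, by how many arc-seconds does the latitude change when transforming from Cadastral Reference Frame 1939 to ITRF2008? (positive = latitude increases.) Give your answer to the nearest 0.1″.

1″ of latitude = 30.90 m, so Δφ = 347.4 / 30.90 = 11.243″.

Δφ = 11.2″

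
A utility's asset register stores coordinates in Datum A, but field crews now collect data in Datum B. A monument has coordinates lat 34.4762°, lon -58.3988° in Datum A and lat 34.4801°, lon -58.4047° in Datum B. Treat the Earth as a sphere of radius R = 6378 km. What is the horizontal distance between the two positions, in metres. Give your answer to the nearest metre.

Δφ = 34.4801° − 34.4762° = +0.0039°; Δλ = -58.4047° − -58.3988° = -0.0059°.
1° along a meridian = πR/180 = 111317 m.
ΔN = Δφ × 111317 = 434.1 m; ΔE = Δλ × 111317 × cos(34.4762°) = -0.0059 × 111317 × 0.824361 = -541.4 m.
Distance = √(ΔE² + ΔN²) = √((-541.4)² + 434.1²) = 694.0 m.

694 m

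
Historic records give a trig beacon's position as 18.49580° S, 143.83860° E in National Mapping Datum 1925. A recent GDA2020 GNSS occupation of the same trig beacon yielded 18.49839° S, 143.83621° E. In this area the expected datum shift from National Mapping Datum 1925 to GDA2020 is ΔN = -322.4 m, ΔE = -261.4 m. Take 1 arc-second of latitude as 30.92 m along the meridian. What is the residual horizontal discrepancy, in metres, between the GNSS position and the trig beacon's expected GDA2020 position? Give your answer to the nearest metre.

Observed coordinate differences: Δφ = -0.00259°, Δλ = -0.00239°.
Converting to metres (1° lat = 111312 m, cos φ = 0.948347): observed ΔN = -288.3 m, observed ΔE = -252.3 m.
Subtracting the expected shift leaves a residual of -288.3 − (-322.4) = 34.1 m north and -252.3 − (-261.4) = 9.1 m east.
Residual distance = √(34.1² + 9.1²) = 35.3 m.

35 m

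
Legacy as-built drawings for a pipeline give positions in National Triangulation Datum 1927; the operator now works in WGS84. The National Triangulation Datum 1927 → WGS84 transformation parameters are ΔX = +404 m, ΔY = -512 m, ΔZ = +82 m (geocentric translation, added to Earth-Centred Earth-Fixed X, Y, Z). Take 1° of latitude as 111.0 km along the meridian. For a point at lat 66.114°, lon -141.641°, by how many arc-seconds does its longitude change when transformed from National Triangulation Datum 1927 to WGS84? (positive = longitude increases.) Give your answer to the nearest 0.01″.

Δλ = 52.24″

sin φ = 0.914353, cos φ = 0.404918, sin λ = -0.620587, cos λ = -0.784138.
East component: ΔE = −sin λ·ΔX + cos λ·ΔY = −(-0.620587)(404) + (-0.784138)(-512) = 652.20 m.
1° of latitude spans 111000 m; at latitude φ, 1° of longitude spans that × cos φ = 44945.9 m, so Δλ = 652.20 / 44945.9 × 3600 = 52.238″.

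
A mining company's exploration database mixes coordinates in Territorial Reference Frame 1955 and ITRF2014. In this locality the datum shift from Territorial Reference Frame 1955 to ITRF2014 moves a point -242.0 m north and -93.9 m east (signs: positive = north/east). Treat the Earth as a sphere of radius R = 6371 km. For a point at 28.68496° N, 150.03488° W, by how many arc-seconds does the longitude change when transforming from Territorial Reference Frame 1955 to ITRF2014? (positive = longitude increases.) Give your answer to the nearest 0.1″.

At latitude 28.68496°, cos φ = 0.877272.
One radian of longitude at latitude φ spans R cos φ, so Δλ = ΔE / (R cos φ) = -93.9 / (6371000 × 0.877272) = -1.6801e-05 rad = -3.465″.

Δλ = -3.5″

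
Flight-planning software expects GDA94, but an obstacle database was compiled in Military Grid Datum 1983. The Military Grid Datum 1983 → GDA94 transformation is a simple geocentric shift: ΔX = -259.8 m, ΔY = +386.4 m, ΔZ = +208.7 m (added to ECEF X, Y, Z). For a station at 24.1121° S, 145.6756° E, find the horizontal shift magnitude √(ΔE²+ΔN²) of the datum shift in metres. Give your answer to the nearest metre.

At φ = -24.1121°, λ = 145.6756°: sin φ = -0.408523, cos φ = 0.912748, sin λ = 0.563878, cos λ = -0.825858.
ΔE = −sin λ·ΔX + cos λ·ΔY = −(0.563878)·(-259.8) + (-0.825858)·(386.4) = -172.62 m.
ΔN = −sin φ cos λ·ΔX − sin φ sin λ·ΔY + cos φ·ΔZ = −(-0.408523)(-0.825858)(-259.8) − (-0.408523)(0.563878)(386.4) + (0.912748)(208.7) = 367.15 m.
Horizontal magnitude = √(ΔE² + ΔN²) = √((-172.62)² + 367.15²) = 405.71 m.

406 m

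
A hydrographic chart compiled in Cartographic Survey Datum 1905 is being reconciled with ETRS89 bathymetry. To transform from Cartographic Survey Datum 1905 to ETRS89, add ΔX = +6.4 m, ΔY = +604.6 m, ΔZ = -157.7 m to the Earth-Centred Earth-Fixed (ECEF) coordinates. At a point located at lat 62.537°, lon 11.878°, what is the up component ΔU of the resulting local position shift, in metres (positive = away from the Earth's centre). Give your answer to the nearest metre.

The local up (radial) axis is (cos φ cos λ, cos φ sin λ, sin φ), giving ΔU = 2.888 + 57.390 − 139.929 = -79.65 m.

ΔU = -80 m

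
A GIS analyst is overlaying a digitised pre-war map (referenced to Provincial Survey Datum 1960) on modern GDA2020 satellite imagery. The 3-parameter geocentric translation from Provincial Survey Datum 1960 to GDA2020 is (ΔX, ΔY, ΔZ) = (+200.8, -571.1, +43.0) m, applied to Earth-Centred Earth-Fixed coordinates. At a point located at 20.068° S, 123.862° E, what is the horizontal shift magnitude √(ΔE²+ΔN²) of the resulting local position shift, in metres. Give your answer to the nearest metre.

221 m

The local east axis at (φ, λ) is (−sin λ, cos λ, 0), so ΔE = −sin(123.862°)·200.8 + cos(123.862°)·(-571.1) = 151.47 m.
The local north axis is (−sin φ cos λ, −sin φ sin λ, cos φ), giving ΔN = -38.392 − 162.725 + 40.389 = -160.73 m.
Horizontal magnitude = √(ΔE² + ΔN²) = √(151.47² + (-160.73)²) = 220.86 m.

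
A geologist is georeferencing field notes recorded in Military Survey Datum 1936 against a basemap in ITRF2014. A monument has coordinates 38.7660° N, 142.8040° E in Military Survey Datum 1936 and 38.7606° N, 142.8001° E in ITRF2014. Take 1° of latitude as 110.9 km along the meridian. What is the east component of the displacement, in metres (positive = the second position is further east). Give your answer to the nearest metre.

ΔE = -337 m

Δφ = 38.7606° − 38.7660° = -0.0054°; Δλ = 142.8001° − 142.8040° = -0.0039°.
ΔN = Δφ × 110900 = -598.9 m; ΔE = Δλ × 110900 × cos(38.7660°) = -0.0039 × 110900 × 0.779710 = -337.2 m.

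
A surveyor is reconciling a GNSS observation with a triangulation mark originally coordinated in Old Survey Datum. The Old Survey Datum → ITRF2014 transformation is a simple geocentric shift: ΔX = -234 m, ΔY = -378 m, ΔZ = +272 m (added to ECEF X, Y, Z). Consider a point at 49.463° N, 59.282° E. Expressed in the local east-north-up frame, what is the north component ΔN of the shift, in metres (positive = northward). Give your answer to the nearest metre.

ΔN = 515 m

At φ = 49.463°, λ = 59.282°: sin φ = 0.759986, cos φ = 0.649939, sin λ = 0.859692, cos λ = 0.510813.
ΔN = −sin φ cos λ·ΔX − sin φ sin λ·ΔY + cos φ·ΔZ = −(0.759986)(0.510813)(-234) − (0.759986)(0.859692)(-378) + (0.649939)(272) = 514.59 m.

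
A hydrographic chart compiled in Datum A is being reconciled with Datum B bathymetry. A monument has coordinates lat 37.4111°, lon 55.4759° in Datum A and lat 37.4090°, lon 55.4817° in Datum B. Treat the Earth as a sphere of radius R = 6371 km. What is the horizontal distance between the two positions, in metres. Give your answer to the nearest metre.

563 m

Δφ = 37.4090° − 37.4111° = -0.0021°; Δλ = 55.4817° − 55.4759° = +0.0058°.
1° along a meridian = πR/180 = 111195 m.
ΔN = Δφ × 111195 = -233.5 m; ΔE = Δλ × 111195 × cos(37.4111°) = +0.0058 × 111195 × 0.794297 = 512.3 m.
Distance = √(ΔE² + ΔN²) = √(512.3² + (-233.5)²) = 563.0 m.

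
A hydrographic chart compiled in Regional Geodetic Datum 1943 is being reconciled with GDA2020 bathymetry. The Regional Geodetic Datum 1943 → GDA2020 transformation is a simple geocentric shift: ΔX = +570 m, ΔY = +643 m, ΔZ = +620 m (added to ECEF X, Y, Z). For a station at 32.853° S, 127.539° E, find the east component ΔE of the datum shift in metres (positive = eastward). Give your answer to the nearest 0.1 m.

ΔE = -843.8 m

The local east axis at (φ, λ) is (−sin λ, cos λ, 0), so ΔE = −sin(127.539°)·570 + cos(127.539°)·643 = -843.76 m.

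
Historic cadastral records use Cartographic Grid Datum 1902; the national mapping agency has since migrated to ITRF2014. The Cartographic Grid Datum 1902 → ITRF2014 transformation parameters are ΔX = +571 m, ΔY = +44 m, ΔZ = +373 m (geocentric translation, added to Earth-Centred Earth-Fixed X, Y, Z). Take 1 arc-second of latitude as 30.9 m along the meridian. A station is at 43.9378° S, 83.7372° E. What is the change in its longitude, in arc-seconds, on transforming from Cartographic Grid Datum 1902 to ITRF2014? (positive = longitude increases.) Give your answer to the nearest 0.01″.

Δλ = -25.29″

sin φ = -0.693877, cos φ = 0.720093, sin λ = 0.994032, cos λ = 0.109089.
East component: ΔE = −sin λ·ΔX + cos λ·ΔY = −(0.994032)(571) + (0.109089)(44) = -562.79 m.
1° of latitude spans 3600 × 30.90 = 111240 m; at latitude φ, 1° of longitude spans that × cos φ = 80103.2 m, so Δλ = -562.79 / 80103.2 × 3600 = -25.293″.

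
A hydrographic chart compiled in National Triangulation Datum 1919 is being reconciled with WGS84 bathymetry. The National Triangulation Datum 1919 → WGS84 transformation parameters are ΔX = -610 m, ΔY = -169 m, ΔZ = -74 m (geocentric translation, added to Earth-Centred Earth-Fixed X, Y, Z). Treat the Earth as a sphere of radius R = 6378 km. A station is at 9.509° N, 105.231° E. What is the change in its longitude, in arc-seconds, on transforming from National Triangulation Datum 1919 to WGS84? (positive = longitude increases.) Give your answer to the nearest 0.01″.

sin φ = 0.165203, cos φ = 0.986260, sin λ = 0.964874, cos λ = -0.262711.
East component: ΔE = −sin λ·ΔX + cos λ·ΔY = −(0.964874)(-610) + (-0.262711)(-169) = 632.97 m.
1° of latitude spans πR/180 = 111317 m; at latitude φ, 1° of longitude spans that × cos φ = 109787.6 m, so Δλ = 632.97 / 109787.6 × 3600 = 20.756″.

Δλ = 20.76″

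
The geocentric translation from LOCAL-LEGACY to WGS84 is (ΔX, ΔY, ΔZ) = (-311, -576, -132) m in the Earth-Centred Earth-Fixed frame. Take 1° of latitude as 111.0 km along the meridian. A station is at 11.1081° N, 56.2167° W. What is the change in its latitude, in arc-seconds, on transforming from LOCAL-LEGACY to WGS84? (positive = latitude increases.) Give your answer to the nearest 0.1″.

Δφ = -6.1″

sin φ = 0.192661, cos φ = 0.981265, sin λ = -0.831147, cos λ = 0.556053.
North component: ΔN = −sin φ cos λ·ΔX − sin φ sin λ·ΔY + cos φ·ΔZ = −(0.192661)(0.556053)(-311) − (0.192661)(-0.831147)(-576) + (0.981265)(-132) = -188.44 m.
1° of latitude spans 111000 m, so Δφ = -188.44 / 111000 × 3600 = -6.112″.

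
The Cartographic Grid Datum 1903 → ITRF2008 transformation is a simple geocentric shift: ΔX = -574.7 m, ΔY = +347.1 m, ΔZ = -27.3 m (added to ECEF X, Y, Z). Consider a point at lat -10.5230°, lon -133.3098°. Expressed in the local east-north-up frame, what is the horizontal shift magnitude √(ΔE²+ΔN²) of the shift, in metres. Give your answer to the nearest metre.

The local east axis at (φ, λ) is (−sin λ, cos λ, 0), so ΔE = −sin(-133.3098°)·(-574.7) + cos(-133.3098°)·347.1 = -656.27 m.
The local north axis is (−sin φ cos λ, −sin φ sin λ, cos φ), giving ΔN = 71.995 − 46.127 − 26.841 = -0.97 m.
Horizontal magnitude = √(ΔE² + ΔN²) = √((-656.27)² + (-0.97)²) = 656.28 m.

656 m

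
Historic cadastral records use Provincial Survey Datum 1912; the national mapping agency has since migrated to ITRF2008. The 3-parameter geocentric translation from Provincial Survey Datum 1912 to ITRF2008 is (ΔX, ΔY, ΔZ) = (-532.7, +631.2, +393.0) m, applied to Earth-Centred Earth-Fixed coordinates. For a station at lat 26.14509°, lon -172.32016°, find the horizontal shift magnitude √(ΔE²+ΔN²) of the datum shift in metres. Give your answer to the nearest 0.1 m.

The local east axis at (φ, λ) is (−sin λ, cos λ, 0), so ΔE = −sin(-172.32016°)·(-532.7) + cos(-172.32016°)·631.2 = -696.73 m.
The local north axis is (−sin φ cos λ, −sin φ sin λ, cos φ), giving ΔN = -232.627 + 37.169 + 352.789 = 157.33 m.
Horizontal magnitude = √(ΔE² + ΔN²) = √((-696.73)² + 157.33²) = 714.27 m.

714.3 m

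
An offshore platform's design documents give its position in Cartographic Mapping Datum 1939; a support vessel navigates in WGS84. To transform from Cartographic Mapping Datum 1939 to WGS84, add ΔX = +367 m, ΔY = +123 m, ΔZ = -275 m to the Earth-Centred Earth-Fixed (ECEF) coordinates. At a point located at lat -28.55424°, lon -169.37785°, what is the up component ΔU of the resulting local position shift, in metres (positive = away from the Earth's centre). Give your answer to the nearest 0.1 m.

ΔU = -205.3 m

At φ = -28.55424°, λ = -169.37785°: sin φ = -0.477990, cos φ = 0.878365, sin λ = -0.184331, cos λ = -0.982864.
ΔU = cos φ cos λ·ΔX + cos φ sin λ·ΔY + sin φ·ΔZ = (0.878365)(-0.982864)(367) + (0.878365)(-0.184331)(123) + (-0.477990)(-275) = -205.30 m.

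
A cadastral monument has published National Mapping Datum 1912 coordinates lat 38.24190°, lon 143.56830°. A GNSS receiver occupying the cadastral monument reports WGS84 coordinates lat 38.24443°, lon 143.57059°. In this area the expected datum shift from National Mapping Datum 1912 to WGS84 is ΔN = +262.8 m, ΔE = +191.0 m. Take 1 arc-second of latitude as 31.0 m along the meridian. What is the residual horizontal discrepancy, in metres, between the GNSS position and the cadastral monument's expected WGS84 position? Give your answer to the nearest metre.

22 m

Observed coordinate differences: Δφ = +0.00253°, Δλ = +0.00229°.
Converting to metres (1° lat = 111600 m, cos φ = 0.785404): observed ΔN = 282.3 m, observed ΔE = 200.7 m.
Subtracting the expected shift leaves a residual of 282.3 − (262.8) = 19.5 m north and 200.7 − (191.0) = 9.7 m east.
Residual distance = √(19.5² + 9.7²) = 21.8 m.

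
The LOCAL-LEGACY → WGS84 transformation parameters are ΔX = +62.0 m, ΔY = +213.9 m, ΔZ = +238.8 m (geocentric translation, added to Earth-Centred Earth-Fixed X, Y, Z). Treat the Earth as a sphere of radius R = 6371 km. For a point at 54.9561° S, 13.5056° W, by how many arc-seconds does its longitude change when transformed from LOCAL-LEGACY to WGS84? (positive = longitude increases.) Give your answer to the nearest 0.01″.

sin φ = -0.818712, cos φ = 0.574204, sin λ = -0.233540, cos λ = 0.972347.
East component: ΔE = −sin λ·ΔX + cos λ·ΔY = −(-0.233540)(62.0) + (0.972347)(213.9) = 222.46 m.
1° of latitude spans πR/180 = 111195 m; at latitude φ, 1° of longitude spans that × cos φ = 63848.6 m, so Δλ = 222.46 / 63848.6 × 3600 = 12.543″.

Δλ = 12.54″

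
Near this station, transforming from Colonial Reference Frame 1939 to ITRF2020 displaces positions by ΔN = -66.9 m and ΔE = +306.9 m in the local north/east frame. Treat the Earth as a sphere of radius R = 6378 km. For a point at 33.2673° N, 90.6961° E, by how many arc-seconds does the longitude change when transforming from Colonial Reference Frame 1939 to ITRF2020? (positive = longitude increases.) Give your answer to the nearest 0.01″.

At latitude 33.2673°, cos φ = 0.836121.
One radian of longitude at latitude φ spans R cos φ, so Δλ = ΔE / (R cos φ) = 306.9 / (6378000 × 0.836121) = 5.7550e-05 rad = 11.870″.

Δλ = 11.87″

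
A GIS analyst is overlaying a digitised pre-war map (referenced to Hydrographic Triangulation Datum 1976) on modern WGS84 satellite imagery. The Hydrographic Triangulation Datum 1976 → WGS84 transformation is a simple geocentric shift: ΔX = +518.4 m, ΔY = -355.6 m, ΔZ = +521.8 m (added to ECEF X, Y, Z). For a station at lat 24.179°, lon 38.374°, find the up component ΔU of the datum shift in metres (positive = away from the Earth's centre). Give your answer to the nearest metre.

ΔU = 383 m

The local up (radial) axis is (cos φ cos λ, cos φ sin λ, sin φ), giving ΔU = 370.758 − 201.387 + 213.723 = 383.09 m.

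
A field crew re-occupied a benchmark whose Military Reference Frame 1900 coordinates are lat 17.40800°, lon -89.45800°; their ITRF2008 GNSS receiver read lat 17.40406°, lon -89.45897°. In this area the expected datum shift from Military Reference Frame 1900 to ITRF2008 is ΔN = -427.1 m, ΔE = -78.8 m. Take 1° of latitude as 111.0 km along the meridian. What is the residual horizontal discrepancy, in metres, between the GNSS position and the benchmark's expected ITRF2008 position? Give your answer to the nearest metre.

Observed coordinate differences: Δφ = -0.00394°, Δλ = -0.00097°.
Converting to metres (1° lat = 111000 m, cos φ = 0.954199): observed ΔN = -437.3 m, observed ΔE = -102.7 m.
Subtracting the expected shift leaves a residual of -437.3 − (-427.1) = -10.2 m north and -102.7 − (-78.8) = -23.9 m east.
Residual distance = √((-10.2)² + (-23.9)²) = 26.0 m.

26 m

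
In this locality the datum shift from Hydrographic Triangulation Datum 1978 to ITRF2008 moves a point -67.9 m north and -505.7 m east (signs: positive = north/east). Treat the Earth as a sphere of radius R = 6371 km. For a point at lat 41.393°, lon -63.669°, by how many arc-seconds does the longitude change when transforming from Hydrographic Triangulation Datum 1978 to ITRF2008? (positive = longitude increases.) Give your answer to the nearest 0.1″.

At latitude 41.393°, cos φ = 0.750192.
One radian of longitude at latitude φ spans R cos φ, so Δλ = ΔE / (R cos φ) = -505.7 / (6371000 × 0.750192) = -1.0581e-04 rad = -21.824″.

Δλ = -21.8″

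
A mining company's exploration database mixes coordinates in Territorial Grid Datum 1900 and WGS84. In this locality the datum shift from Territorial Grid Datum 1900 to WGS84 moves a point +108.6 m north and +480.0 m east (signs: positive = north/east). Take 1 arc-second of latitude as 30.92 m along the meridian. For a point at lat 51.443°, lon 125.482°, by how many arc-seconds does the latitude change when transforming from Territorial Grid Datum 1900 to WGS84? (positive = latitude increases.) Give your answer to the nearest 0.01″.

1″ of latitude = 30.92 m, so Δφ = 108.6 / 30.92 = 3.512″.

Δφ = 3.51″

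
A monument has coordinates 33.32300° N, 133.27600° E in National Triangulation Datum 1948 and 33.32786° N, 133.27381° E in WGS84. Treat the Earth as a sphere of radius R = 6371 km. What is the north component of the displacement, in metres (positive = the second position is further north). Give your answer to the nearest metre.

Δφ = 33.32786° − 33.32300° = +0.00486°; Δλ = 133.27381° − 133.27600° = -0.00219°.
1° along a meridian = πR/180 = 111195 m.
ΔN = Δφ × 111195 = 540.4 m; ΔE = Δλ × 111195 × cos(33.32300°) = -0.00219 × 111195 × 0.835587 = -203.5 m.

ΔN = 540 m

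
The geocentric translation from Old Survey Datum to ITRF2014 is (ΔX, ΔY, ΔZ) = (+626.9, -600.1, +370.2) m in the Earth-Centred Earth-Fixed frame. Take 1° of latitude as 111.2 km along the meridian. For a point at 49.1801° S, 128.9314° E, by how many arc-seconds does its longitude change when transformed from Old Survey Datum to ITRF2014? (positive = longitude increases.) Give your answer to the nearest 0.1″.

Δλ = -5.5″

sin φ = -0.756768, cos φ = 0.653683, sin λ = 0.777899, cos λ = -0.628389.
East component: ΔE = −sin λ·ΔX + cos λ·ΔY = −(0.777899)(626.9) + (-0.628389)(-600.1) = -110.57 m.
1° of latitude spans 111200 m; at latitude φ, 1° of longitude spans that × cos φ = 72689.6 m, so Δλ = -110.57 / 72689.6 × 3600 = -5.476″.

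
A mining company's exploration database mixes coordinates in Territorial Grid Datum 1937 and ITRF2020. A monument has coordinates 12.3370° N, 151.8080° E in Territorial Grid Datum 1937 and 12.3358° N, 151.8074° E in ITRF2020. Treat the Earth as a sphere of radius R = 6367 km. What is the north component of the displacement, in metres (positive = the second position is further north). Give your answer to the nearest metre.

Δφ = 12.3358° − 12.3370° = -0.0012°; Δλ = 151.8074° − 151.8080° = -0.0006°.
1° along a meridian = πR/180 = 111125 m.
ΔN = Δφ × 111125 = -133.4 m; ΔE = Δλ × 111125 × cos(12.3370°) = -0.0006 × 111125 × 0.976908 = -65.1 m.

ΔN = -133 m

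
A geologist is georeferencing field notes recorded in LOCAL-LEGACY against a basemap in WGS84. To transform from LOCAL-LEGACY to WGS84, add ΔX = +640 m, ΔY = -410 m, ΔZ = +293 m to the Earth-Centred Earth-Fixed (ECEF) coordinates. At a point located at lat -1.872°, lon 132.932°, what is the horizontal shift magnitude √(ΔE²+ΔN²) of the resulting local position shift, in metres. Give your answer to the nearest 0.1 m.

The local east axis at (φ, λ) is (−sin λ, cos λ, 0), so ΔE = −sin(132.932°)·640 + cos(132.932°)·(-410) = -189.32 m.
The local north axis is (−sin φ cos λ, −sin φ sin λ, cos φ), giving ΔN = -14.240 − 9.806 + 292.844 = 268.80 m.
Horizontal magnitude = √(ΔE² + ΔN²) = √((-189.32)² + 268.80²) = 328.78 m.

328.8 m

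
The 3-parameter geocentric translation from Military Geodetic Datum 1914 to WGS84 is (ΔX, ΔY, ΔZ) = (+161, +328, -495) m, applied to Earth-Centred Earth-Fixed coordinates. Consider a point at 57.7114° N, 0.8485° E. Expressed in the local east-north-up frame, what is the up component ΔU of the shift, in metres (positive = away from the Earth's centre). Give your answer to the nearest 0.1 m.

The local up (radial) axis is (cos φ cos λ, cos φ sin λ, sin φ), giving ΔU = 85.994 + 2.595 − 418.457 = -329.87 m.

ΔU = -329.9 m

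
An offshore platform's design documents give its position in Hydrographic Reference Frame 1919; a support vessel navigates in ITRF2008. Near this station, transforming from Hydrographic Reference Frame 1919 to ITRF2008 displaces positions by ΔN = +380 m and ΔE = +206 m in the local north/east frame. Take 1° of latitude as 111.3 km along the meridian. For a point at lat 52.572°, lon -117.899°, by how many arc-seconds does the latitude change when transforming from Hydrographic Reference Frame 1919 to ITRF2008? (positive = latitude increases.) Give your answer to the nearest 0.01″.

Δφ = 12.29″

1° of latitude = 111.3 km, so Δφ = 380.0 / 111300 = 0.0034142° = 12.291″.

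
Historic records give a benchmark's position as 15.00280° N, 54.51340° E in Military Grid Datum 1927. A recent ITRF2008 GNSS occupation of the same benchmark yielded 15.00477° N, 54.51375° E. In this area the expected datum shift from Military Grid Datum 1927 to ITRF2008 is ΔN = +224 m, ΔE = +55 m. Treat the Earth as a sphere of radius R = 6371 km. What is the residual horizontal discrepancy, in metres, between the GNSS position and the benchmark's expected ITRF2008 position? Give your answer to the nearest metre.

18 m

Observed coordinate differences: Δφ = +0.00197°, Δλ = +0.00035°.
Converting to metres (1° lat = 111195 m, cos φ = 0.965913): observed ΔN = 219.1 m, observed ΔE = 37.6 m.
Subtracting the expected shift leaves a residual of 219.1 − (224) = -4.9 m north and 37.6 − (55) = -17.4 m east.
Residual distance = √((-4.9)² + (-17.4)²) = 18.1 m.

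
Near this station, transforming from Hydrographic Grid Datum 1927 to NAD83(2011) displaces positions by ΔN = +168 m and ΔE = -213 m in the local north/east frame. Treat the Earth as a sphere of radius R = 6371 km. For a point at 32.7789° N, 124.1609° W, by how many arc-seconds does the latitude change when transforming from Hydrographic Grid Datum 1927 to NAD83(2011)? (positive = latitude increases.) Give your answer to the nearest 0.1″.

On a sphere of radius R, 1 rad of latitude = R, so Δφ = ΔN / R = 168.0 / 6371000 = 2.6369e-05 rad = 5.439″.

Δφ = 5.4″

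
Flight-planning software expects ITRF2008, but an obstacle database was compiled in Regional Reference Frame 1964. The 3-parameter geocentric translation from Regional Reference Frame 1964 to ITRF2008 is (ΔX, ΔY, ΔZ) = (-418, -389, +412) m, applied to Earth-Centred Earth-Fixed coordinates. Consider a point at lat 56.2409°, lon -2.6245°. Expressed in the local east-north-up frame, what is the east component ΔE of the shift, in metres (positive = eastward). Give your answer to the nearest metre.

At φ = 56.2409°, λ = -2.6245°: sin φ = 0.831381, cos φ = 0.555702, sin λ = -0.045790, cos λ = 0.998951.
ΔE = −sin λ·ΔX + cos λ·ΔY = −(-0.045790)·(-418) + (0.998951)·(-389) = -407.73 m.

ΔE = -408 m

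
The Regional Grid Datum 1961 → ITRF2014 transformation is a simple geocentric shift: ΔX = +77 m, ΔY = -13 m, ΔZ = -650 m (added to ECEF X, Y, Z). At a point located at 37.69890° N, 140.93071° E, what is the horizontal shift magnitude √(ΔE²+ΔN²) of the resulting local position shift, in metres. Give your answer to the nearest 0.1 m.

The local east axis at (φ, λ) is (−sin λ, cos λ, 0), so ΔE = −sin(140.93071°)·77 + cos(140.93071°)·(-13) = -38.44 m.
The local north axis is (−sin φ cos λ, −sin φ sin λ, cos φ), giving ΔN = 36.557 + 5.010 − 514.303 = -472.74 m.
Horizontal magnitude = √(ΔE² + ΔN²) = √((-38.44)² + (-472.74)²) = 474.30 m.

474.3 m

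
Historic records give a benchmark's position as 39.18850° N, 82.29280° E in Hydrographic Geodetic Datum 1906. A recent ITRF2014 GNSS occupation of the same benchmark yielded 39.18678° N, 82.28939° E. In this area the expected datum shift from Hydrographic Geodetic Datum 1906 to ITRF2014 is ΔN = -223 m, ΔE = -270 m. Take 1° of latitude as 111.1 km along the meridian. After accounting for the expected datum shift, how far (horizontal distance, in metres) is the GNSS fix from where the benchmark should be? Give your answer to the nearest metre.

Observed coordinate differences: Δφ = -0.00172°, Δλ = -0.00341°.
Converting to metres (1° lat = 111100 m, cos φ = 0.775071): observed ΔN = -191.1 m, observed ΔE = -293.6 m.
Subtracting the expected shift leaves a residual of -191.1 − (-223) = 31.9 m north and -293.6 − (-270) = -23.6 m east.
Residual distance = √(31.9² + (-23.6)²) = 39.7 m.

40 m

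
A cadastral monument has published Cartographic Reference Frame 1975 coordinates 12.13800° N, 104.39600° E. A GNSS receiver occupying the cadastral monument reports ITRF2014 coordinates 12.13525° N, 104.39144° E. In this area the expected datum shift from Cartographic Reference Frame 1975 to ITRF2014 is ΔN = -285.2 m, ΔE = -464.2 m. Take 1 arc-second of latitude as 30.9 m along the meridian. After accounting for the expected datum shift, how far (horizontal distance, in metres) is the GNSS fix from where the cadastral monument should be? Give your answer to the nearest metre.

Observed coordinate differences: Δφ = -0.00275°, Δλ = -0.00456°.
Converting to metres (1° lat = 111240 m, cos φ = 0.977644): observed ΔN = -305.9 m, observed ΔE = -495.9 m.
Subtracting the expected shift leaves a residual of -305.9 − (-285.2) = -20.7 m north and -495.9 − (-464.2) = -31.7 m east.
Residual distance = √((-20.7)² + (-31.7)²) = 37.9 m.

38 m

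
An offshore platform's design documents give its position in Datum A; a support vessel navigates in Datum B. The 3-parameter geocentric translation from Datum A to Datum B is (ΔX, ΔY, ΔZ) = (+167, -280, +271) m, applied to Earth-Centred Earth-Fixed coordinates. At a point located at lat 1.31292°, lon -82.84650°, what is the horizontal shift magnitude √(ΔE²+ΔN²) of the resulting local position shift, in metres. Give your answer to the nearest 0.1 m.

At φ = 1.31292°, λ = -82.84650°: sin φ = 0.022913, cos φ = 0.999737, sin λ = -0.992216, cos λ = 0.124528.
ΔE = −sin λ·ΔX + cos λ·ΔY = −(-0.992216)·(167) + (0.124528)·(-280) = 130.83 m.
ΔN = −sin φ cos λ·ΔX − sin φ sin λ·ΔY + cos φ·ΔZ = −(0.022913)(0.124528)(167) − (0.022913)(-0.992216)(-280) + (0.999737)(271) = 264.09 m.
Horizontal magnitude = √(ΔE² + ΔN²) = √(130.83² + 264.09²) = 294.72 m.

294.7 m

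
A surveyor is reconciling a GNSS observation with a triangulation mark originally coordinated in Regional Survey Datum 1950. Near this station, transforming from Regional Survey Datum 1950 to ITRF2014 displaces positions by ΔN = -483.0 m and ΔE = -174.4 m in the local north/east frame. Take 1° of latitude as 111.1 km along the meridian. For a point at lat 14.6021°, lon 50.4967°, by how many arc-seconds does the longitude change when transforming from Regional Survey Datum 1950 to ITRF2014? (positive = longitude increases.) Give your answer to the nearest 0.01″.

At latitude 14.6021°, cos φ = 0.967700.
1° of longitude at this latitude = 111.1 × cos φ = 107.51 km, so Δλ = -174.4 / 107511.5 = -0.0016222° = -5.840″.

Δλ = -5.84″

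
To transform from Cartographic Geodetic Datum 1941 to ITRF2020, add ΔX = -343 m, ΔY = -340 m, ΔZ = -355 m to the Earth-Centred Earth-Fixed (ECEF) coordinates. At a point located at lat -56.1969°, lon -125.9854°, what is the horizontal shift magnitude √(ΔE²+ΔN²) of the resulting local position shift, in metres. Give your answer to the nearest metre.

The local east axis at (φ, λ) is (−sin λ, cos λ, 0), so ΔE = −sin(-125.9854°)·(-343) + cos(-125.9854°)·(-340) = -77.77 m.
The local north axis is (−sin φ cos λ, −sin φ sin λ, cos φ), giving ΔN = 167.470 + 228.609 − 197.501 = 198.58 m.
Horizontal magnitude = √(ΔE² + ΔN²) = √((-77.77)² + 198.58²) = 213.26 m.

213 m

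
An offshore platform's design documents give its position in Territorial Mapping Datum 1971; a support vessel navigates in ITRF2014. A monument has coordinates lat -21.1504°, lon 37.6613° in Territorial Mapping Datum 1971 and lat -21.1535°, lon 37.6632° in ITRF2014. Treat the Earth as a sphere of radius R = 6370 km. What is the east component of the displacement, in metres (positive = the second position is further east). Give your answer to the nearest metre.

Δφ = -21.1535° − -21.1504° = -0.0031°; Δλ = 37.6632° − 37.6613° = +0.0019°.
1° along a meridian = πR/180 = 111177 m.
ΔN = Δφ × 111177 = -344.7 m; ΔE = Δλ × 111177 × cos(-21.1504°) = +0.0019 × 111177 × 0.932637 = 197.0 m.

ΔE = 197 m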